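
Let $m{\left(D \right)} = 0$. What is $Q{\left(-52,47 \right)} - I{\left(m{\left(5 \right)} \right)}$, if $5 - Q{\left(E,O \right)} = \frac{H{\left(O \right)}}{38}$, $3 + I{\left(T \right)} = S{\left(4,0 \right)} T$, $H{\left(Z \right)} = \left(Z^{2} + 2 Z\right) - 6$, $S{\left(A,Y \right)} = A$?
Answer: $- \frac{1993}{38} \approx -52.447$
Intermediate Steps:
$H{\left(Z \right)} = -6 + Z^{2} + 2 Z$
$I{\left(T \right)} = -3 + 4 T$
$Q{\left(E,O \right)} = \frac{98}{19} - \frac{O}{19} - \frac{O^{2}}{38}$ ($Q{\left(E,O \right)} = 5 - \frac{-6 + O^{2} + 2 O}{38} = 5 - \left(-6 + O^{2} + 2 O\right) \frac{1}{38} = 5 - \left(- \frac{3}{19} + \frac{O}{19} + \frac{O^{2}}{38}\right) = \frac{98}{19} - \frac{O}{19} - \frac{O^{2}}{38}$)
$Q{\left(-52,47 \right)} - I{\left(m{\left(5 \right)} \right)} = \left(\frac{98}{19} - \frac{47}{19} - \frac{47^{2}}{38}\right) - \left(-3 + 4 \cdot 0\right) = \left(\frac{98}{19} - \frac{47}{19} - \frac{2209}{38}\right) - \left(-3 + 0\right) = \left(\frac{98}{19} - \frac{47}{19} - \frac{2209}{38}\right) - -3 = - \frac{2107}{38} + 3 = - \frac{1993}{38}$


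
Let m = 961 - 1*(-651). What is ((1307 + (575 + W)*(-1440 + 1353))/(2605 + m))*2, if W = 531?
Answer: -189830/4217 ≈ -45.015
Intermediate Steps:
m = 1612 (m = 961 + 651 = 1612)
((1307 + (575 + W)*(-1440 + 1353))/(2605 + m))*2 = ((1307 + (575 + 531)*(-1440 + 1353))/(2605 + 1612))*2 = ((1307 + 1106*(-87))/4217)*2 = ((1307 - 96222)*(1/4217))*2 = -94915*1/4217*2 = -94915/4217*2 = -189830/4217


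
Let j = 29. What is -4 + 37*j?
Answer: 1069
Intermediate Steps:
-4 + 37*j = -4 + 37*29 = -4 + 1073 = 1069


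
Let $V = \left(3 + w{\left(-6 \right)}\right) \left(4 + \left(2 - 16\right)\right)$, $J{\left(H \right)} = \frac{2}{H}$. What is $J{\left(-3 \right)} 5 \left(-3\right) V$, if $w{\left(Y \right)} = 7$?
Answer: $-1000$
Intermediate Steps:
$V = -100$ ($V = \left(3 + 7\right) \left(4 + \left(2 - 16\right)\right) = 10 \left(4 + \left(2 - 16\right)\right) = 10 \left(4 - 14\right) = 10 \left(-10\right) = -100$)
$J{\left(-3 \right)} 5 \left(-3\right) V = \frac{2}{-3} \cdot 5 \left(-3\right) \left(-100\right) = 2 \left(- \frac{1}{3}\right) 5 \left(-3\right) \left(-100\right) = \left(- \frac{2}{3}\right) 5 \left(-3\right) \left(-100\right) = \left(- \frac{10}{3}\right) \left(-3\right) \left(-100\right) = 10 \left(-100\right) = -1000$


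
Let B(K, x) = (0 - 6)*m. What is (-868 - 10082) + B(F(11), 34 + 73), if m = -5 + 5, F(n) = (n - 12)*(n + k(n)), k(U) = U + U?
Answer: -10950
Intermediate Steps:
k(U) = 2*U
F(n) = 3*n*(-12 + n) (F(n) = (n - 12)*(n + 2*n) = (-12 + n)*(3*n) = 3*n*(-12 + n))
m = 0
B(K, x) = 0 (B(K, x) = (0 - 6)*0 = -6*0 = 0)
(-868 - 10082) + B(F(11), 34 + 73) = (-868 - 10082) + 0 = -10950 + 0 = -10950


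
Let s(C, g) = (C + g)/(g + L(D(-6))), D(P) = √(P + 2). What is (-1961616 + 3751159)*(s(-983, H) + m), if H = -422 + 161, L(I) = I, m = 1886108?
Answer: 229940943024851912/68125 + 4452382984*I/68125 ≈ 3.3753e+12 + 65356.0*I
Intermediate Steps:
D(P) = √(2 + P)
H = -261
s(C, g) = (C + g)/(g + 2*I) (s(C, g) = (C + g)/(g + √(2 - 6)) = (C + g)/(g + √(-4)) = (C + g)/(g + 2*I))
(-1961616 + 3751159)*(s(-983, H) + m) = (-1961616 + 3751159)*((-983 - 261)/(-261 + 2*I) + 1886108) = 1789543*(((-261 - 2*I)/68125)*(-1244) + 1886108) = 1789543*(-1244*(-261 - 2*I)/68125 + 1886108) = 1789543*(1886108 - 1244*(-261 - 2*I)/68125) = 3375271368644 - 2226191492*(-261 - 2*I)/68125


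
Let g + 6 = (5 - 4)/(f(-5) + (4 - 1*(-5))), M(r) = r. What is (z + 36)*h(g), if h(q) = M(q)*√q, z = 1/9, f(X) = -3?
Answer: -11375*I*√210/324 ≈ -508.76*I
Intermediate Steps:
g = -35/6 (g = -6 + (5 - 4)/(-3 + (4 - 1*(-5))) = -6 + 1/(-3 + (4 + 5)) = -6 + 1/(-3 + 9) = -6 + 1/6 = -6 + 1*(⅙) = -6 + ⅙ = -35/6 ≈ -5.8333)
z = ⅑ ≈ 0.11111
h(q) = q^(3/2) (h(q) = q*√q = q^(3/2))
(z + 36)*h(g) = (⅑ + 36)*(-35/6)^(3/2) = 325*(-35*I*√210/36)/9 = -11375*I*√210/324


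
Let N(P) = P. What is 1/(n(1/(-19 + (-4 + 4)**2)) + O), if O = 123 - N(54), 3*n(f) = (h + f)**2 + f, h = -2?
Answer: 1083/76229 ≈ 0.014207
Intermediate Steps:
n(f) = f/3 + (-2 + f)**2/3 (n(f) = ((-2 + f)**2 + f)/3 = (f + (-2 + f)**2)/3 = f/3 + (-2 + f)**2/3)
O = 69 (O = 123 - 1*54 = 123 - 54 = 69)
1/(n(1/(-19 + (-4 + 4)**2)) + O) = 1/((1/(3*(-19 + (-4 + 4)**2)) + (-2 + 1/(-19 + (-4 + 4)**2))**2/3) + 69) = 1/((1/(3*(-19 + 0**2)) + (-2 + 1/(-19 + 0**2))**2/3) + 69) = 1/((1/(3*(-19 + 0)) + (-2 + 1/(-19 + 0))**2/3) + 69) = 1/(((1/3)/(-19) + (-2 + 1/(-19))**2/3) + 69) = 1/(((1/3)*(-1/19) + (-2 - 1/19)**2/3) + 69) = 1/((-1/57 + (-39/19)**2/3) + 69) = 1/((-1/57 + (1/3)*(1521/361)) + 69) = 1/((-1/57 + 507/361) + 69) = 1/(1502/1083 + 69) = 1/(76229/1083) = 1083/76229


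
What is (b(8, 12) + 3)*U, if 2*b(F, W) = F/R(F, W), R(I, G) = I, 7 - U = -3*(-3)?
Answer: -7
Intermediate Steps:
U = -2 (U = 7 - (-3)*(-3) = 7 - 1*9 = 7 - 9 = -2)
b(F, W) = ½ (b(F, W) = (F/F)/2 = (½)*1 = ½)
(b(8, 12) + 3)*U = (½ + 3)*(-2) = (7/2)*(-2) = -7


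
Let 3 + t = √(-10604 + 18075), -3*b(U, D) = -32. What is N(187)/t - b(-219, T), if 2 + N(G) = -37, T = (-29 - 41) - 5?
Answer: -18395/1722 - 3*√7471/574 ≈ -11.134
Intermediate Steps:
T = -75 (T = -70 - 5 = -75)
N(G) = -39 (N(G) = -2 - 37 = -39)
b(U, D) = 32/3 (b(U, D) = -⅓*(-32) = 32/3)
t = -3 + √7471 (t = -3 + √(-10604 + 18075) = -3 + √7471 ≈ 83.435)
N(187)/t - b(-219, T) = -39/(-3 + √7471) - 1*32/3 = -39/(-3 + √7471) - 32/3 = -32/3 - 39/(-3 + √7471)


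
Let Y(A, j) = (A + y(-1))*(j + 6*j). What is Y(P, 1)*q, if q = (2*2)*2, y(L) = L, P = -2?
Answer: -168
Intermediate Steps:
q = 8 (q = 4*2 = 8)
Y(A, j) = 7*j*(-1 + A) (Y(A, j) = (A - 1)*(j + 6*j) = (-1 + A)*(7*j) = 7*j*(-1 + A))
Y(P, 1)*q = (7*1*(-1 - 2))*8 = (7*1*(-3))*8 = -21*8 = -168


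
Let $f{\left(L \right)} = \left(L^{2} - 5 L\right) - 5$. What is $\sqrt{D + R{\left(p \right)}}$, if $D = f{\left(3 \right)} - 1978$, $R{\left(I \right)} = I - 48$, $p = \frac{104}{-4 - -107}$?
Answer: $\frac{i \sqrt{21599821}}{103} \approx 45.122 i$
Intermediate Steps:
$p = \frac{104}{103}$ ($p = \frac{104}{-4 + 107} = \frac{104}{103} \approx 1.0097$)
$f{\left(L \right)} = -5 + L^{2} - 5 L$
$R{\left(I \right)} = -48 + I$
$D = -1989$ ($D = \left(-5 + 3^{2} - 15\right) - 1978 = \left(-5 + 9 - 15\right) - 1978 = -11 - 1978 = -1989$)
$\sqrt{D + R{\left(p \right)}} = \sqrt{-1989 + \left(-48 + \frac{104}{103}\right)} = \sqrt{-1989 - \frac{4840}{103}} = \sqrt{- \frac{209707}{103}} = \frac{i \sqrt{21599821}}{103}$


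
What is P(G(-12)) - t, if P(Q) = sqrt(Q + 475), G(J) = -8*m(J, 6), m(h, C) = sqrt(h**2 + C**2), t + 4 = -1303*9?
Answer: 11731 + sqrt(475 - 48*sqrt(5)) ≈ 11750.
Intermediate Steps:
t = -11731 (t = -4 - 1303*9 = -4 - 11727 = -11731)
m(h, C) = sqrt(C**2 + h**2)
G(J) = -8*sqrt(36 + J**2) (G(J) = -8*sqrt(6**2 + J**2) = -8*sqrt(36 + J**2))
P(Q) = sqrt(475 + Q)
P(G(-12)) - t = sqrt(475 - 8*sqrt(36 + (-12)**2)) - 1*(-11731) = sqrt(475 - 8*sqrt(36 + 144)) + 11731 = sqrt(475 - 48*sqrt(5)) + 11731 = 11731 + sqrt(475 - 48*sqrt(5))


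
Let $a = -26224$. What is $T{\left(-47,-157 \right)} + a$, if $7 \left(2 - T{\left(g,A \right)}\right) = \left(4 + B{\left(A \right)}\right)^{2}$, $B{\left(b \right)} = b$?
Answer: $- \frac{206963}{7} \approx -29566.0$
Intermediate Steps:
$T{\left(g,A \right)} = 2 - \frac{\left(4 + A\right)^{2}}{7}$
$T{\left(-47,-157 \right)} + a = \left(2 - \frac{\left(4 - 157\right)^{2}}{7}\right) - 26224 = \left(2 - \frac{\left(-153\right)^{2}}{7}\right) - 26224 = \left(2 - \frac{23409}{7}\right) - 26224 = - \frac{23395}{7} - 26224 = - \frac{206963}{7}$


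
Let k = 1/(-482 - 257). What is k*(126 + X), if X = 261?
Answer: -387/739 ≈ -0.52368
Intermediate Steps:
k = -1/739 (k = 1/(-739) = -1/739 ≈ -0.0013532)
k*(126 + X) = -(126 + 261)/739 = -1/739*387 = -387/739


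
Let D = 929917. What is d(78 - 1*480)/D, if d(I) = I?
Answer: -402/929917 ≈ -0.00043230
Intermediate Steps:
d(78 - 1*480)/D = (78 - 1*480)/929917 = (78 - 480)*(1/929917) = -402*1/929917 = -402/929917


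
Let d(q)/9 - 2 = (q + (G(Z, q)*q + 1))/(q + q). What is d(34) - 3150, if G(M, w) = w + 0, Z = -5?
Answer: -202257/68 ≈ -2974.4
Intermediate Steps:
G(M, w) = w
d(q) = 18 + 9*(1 + q + q²)/(2*q) (d(q) = 18 + 9*((q + (q*q + 1))/(q + q)) = 18 + 9*((q + (q² + 1))/((2*q))) = 18 + 9*((q + (1 + q²))*(1/(2*q))) = 18 + 9*((1 + q + q²)*(1/(2*q))) = 18 + 9*((1 + q + q²)/(2*q)) = 18 + 9*(1 + q + q²)/(2*q))
d(34) - 3150 = (9/2)*(1 + 34*(5 + 34))/34 - 3150 = (9/2)*(1/34)*(1 + 34*39) - 3150 = (9/2)*(1/34)*(1 + 1326) - 3150 = (9/2)*(1/34)*1327 - 3150 = 11943/68 - 3150 = -202257/68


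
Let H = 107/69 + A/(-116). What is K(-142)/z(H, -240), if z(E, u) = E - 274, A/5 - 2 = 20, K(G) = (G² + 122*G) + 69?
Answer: -11641818/1094137 ≈ -10.640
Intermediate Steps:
K(G) = 69 + G² + 122*G
A = 110 (A = 10 + 5*20 = 10 + 100 = 110)
H = 2411/4002 (H = 107/69 + 110/(-116) = 107*(1/69) + 110*(-1/116) = 107/69 - 55/58 = 2411/4002 ≈ 0.60245)
z(E, u) = -274 + E
K(-142)/z(H, -240) = (69 + (-142)² + 122*(-142))/(-274 + 2411/4002) = (69 + 20164 - 17324)/(-1094137/4002) = 2909*(-4002/1094137) = -11641818/1094137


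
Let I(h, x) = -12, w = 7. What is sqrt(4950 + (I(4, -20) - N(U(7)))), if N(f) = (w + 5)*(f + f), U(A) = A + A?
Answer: sqrt(4602) ≈ 67.838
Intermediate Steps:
U(A) = 2*A
N(f) = 24*f (N(f) = (7 + 5)*(f + f) = 12*(2*f) = 24*f)
sqrt(4950 + (I(4, -20) - N(U(7)))) = sqrt(4950 + (-12 - 24*2*7)) = sqrt(4950 + (-12 - 24*14)) = sqrt(4950 + (-12 - 1*336)) = sqrt(4950 + (-12 - 336)) = sqrt(4950 - 348) = sqrt(4602)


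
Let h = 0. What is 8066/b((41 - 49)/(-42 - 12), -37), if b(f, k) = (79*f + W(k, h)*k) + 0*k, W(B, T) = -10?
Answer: 108891/5153 ≈ 21.132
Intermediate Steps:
b(f, k) = -10*k + 79*f (b(f, k) = (79*f - 10*k) + 0*k = (-10*k + 79*f) + 0 = -10*k + 79*f)
8066/b((41 - 49)/(-42 - 12), -37) = 8066/(-10*(-37) + 79*((41 - 49)/(-42 - 12))) = 8066/(370 + 79*(-8/(-54))) = 8066/(370 + 79*(-8*(-1/54))) = 8066/(370 + 79*(4/27)) = 8066/(370 + 316/27) = 8066/(10306/27) = 8066*(27/10306) = 108891/5153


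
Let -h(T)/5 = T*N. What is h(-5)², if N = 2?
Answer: 2500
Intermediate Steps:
h(T) = -10*T (h(T) = -5*T*2 = -10*T)
h(-5)² = (-10*(-5))² = 50² = 2500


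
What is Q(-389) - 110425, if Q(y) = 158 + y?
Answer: -110656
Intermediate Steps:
Q(-389) - 110425 = (158 - 389) - 110425 = -231 - 110425 = -110656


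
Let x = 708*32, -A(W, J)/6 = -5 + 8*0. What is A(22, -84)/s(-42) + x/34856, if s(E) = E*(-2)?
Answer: 61433/60998 ≈ 1.0071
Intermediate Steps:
s(E) = -2*E
A(W, J) = 30 (A(W, J) = -6*(-5 + 8*0) = -6*(-5 + 0) = -6*(-5) = 30)
x = 22656
A(22, -84)/s(-42) + x/34856 = 30/((-2*(-42))) + 22656/34856 = 30/84 + 22656*(1/34856) = 30*(1/84) + 2832/4357 = 5/14 + 2832/4357 = 61433/60998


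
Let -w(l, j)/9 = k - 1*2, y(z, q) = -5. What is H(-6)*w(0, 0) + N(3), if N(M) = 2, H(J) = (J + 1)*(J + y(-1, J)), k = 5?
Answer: -1483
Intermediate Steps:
H(J) = (1 + J)*(-5 + J) (H(J) = (J + 1)*(J - 5) = (1 + J)*(-5 + J))
w(l, j) = -27 (w(l, j) = -9*(5 - 1*2) = -9*(5 - 2) = -9*3 = -27)
H(-6)*w(0, 0) + N(3) = (-5 + (-6)² - 4*(-6))*(-27) + 2 = (-5 + 36 + 24)*(-27) + 2 = 55*(-27) + 2 = -1485 + 2 = -1483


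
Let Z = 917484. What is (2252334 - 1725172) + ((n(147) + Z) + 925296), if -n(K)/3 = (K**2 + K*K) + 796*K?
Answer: 1889252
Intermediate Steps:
n(K) = -2388*K - 6*K**2 (n(K) = -3*((K**2 + K*K) + 796*K) = -3*((K**2 + K**2) + 796*K) = -3*(2*K**2 + 796*K) = -2388*K - 6*K**2)
(2252334 - 1725172) + ((n(147) + Z) + 925296) = (2252334 - 1725172) + ((-6*147*(398 + 147) + 917484) + 925296) = 527162 + ((-6*147*545 + 917484) + 925296) = 527162 + ((-480690 + 917484) + 925296) = 527162 + (436794 + 925296) = 527162 + 1362090 = 1889252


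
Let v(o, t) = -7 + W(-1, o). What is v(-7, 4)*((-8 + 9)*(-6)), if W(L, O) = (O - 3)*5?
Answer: 342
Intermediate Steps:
W(L, O) = -15 + 5*O (W(L, O) = (-3 + O)*5 = -15 + 5*O)
v(o, t) = -22 + 5*o (v(o, t) = -7 + (-15 + 5*o) = -22 + 5*o)
v(-7, 4)*((-8 + 9)*(-6)) = (-22 + 5*(-7))*((-8 + 9)*(-6)) = (-22 - 35)*(1*(-6)) = -57*(-6) = 342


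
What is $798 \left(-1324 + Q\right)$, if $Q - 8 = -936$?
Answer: $-1797096$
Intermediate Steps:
$Q = -928$ ($Q = 8 - 936 = -928$)
$798 \left(-1324 + Q\right) = 798 \left(-1324 - 928\right) = 798 \left(-2252\right) = -1797096$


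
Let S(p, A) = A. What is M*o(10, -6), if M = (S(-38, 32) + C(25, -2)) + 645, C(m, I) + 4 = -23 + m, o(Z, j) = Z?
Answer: 6750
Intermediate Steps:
C(m, I) = -27 + m (C(m, I) = -4 + (-23 + m) = -27 + m)
M = 675 (M = (32 + (-27 + 25)) + 645 = (32 - 2) + 645 = 30 + 645 = 675)
M*o(10, -6) = 675*10 = 6750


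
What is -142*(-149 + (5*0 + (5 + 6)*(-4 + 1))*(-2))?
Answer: 11786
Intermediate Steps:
-142*(-149 + (5*0 + (5 + 6)*(-4 + 1))*(-2)) = -142*(-149 + (0 + 11*(-3))*(-2)) = -142*(-149 + (0 - 33)*(-2)) = -142*(-149 - 33*(-2)) = -142*(-149 + 66) = -142*(-83) = 11786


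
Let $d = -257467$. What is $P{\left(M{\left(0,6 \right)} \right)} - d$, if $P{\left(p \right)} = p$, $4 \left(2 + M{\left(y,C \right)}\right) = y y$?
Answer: $257465$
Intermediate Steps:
$M{\left(y,C \right)} = -2 + \frac{y^{2}}{4}$ ($M{\left(y,C \right)} = -2 + \frac{y y}{4} = -2 + \frac{y^{2}}{4}$)
$P{\left(M{\left(0,6 \right)} \right)} - d = \left(-2 + \frac{0^{2}}{4}\right) - -257467 = \left(-2 + \frac{1}{4} \cdot 0\right) + 257467 = \left(-2 + 0\right) + 257467 = -2 + 257467 = 257465$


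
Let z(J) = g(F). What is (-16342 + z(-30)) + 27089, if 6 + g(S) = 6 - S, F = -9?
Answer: 10756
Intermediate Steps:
g(S) = -S (g(S) = -6 + (6 - S) = -S)
z(J) = 9 (z(J) = -1*(-9) = 9)
(-16342 + z(-30)) + 27089 = (-16342 + 9) + 27089 = -16333 + 27089 = 10756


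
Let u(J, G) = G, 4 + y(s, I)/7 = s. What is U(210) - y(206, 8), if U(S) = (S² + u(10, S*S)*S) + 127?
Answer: 9303813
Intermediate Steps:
y(s, I) = -28 + 7*s
U(S) = 127 + S² + S³ (U(S) = (S² + (S*S)*S) + 127 = (S² + S²*S) + 127 = (S² + S³) + 127 = 127 + S² + S³)
U(210) - y(206, 8) = (127 + 210² + 210³) - (-28 + 7*206) = (127 + 44100 + 9261000) - (-28 + 1442) = 9305227 - 1*1414 = 9305227 - 1414 = 9303813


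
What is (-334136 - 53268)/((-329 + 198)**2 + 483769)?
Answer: -193702/250465 ≈ -0.77337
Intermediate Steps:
(-334136 - 53268)/((-329 + 198)**2 + 483769) = -387404/((-131)**2 + 483769) = -387404/(17161 + 483769) = -387404/500930 = -387404*1/500930 = -193702/250465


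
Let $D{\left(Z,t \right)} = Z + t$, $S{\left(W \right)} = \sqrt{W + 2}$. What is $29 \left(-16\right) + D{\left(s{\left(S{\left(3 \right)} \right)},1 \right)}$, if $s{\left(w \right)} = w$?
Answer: $-463 + \sqrt{5} \approx -460.76$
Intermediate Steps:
$S{\left(W \right)} = \sqrt{2 + W}$
$29 \left(-16\right) + D{\left(s{\left(S{\left(3 \right)} \right)},1 \right)} = 29 \left(-16\right) + \left(\sqrt{2 + 3} + 1\right) = -464 + \left(\sqrt{5} + 1\right) = -464 + \left(1 + \sqrt{5}\right) = -463 + \sqrt{5}$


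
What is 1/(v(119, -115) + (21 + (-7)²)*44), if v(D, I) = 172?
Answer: 1/3252 ≈ 0.00030750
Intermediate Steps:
1/(v(119, -115) + (21 + (-7)²)*44) = 1/(172 + (21 + (-7)²)*44) = 1/(172 + (21 + 49)*44) = 1/(172 + 70*44) = 1/(172 + 3080) = 1/3252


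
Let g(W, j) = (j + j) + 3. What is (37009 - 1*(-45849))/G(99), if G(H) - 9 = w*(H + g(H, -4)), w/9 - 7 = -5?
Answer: 82858/1701 ≈ 48.711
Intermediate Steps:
w = 18 (w = 63 + 9*(-5) = 63 - 45 = 18)
g(W, j) = 3 + 2*j (g(W, j) = 2*j + 3 = 3 + 2*j)
G(H) = -81 + 18*H (G(H) = 9 + 18*(H + (3 + 2*(-4))) = 9 + 18*(H + (3 - 8)) = 9 + 18*(H - 5) = 9 + 18*(-5 + H) = 9 + (-90 + 18*H) = -81 + 18*H)
(37009 - 1*(-45849))/G(99) = (37009 - 1*(-45849))/(-81 + 18*99) = (37009 + 45849)/(-81 + 1782) = 82858/1701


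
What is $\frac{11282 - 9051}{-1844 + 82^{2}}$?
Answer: $\frac{2231}{4880} \approx 0.45717$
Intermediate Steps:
$\frac{11282 - 9051}{-1844 + 82^{2}} = \frac{2231}{-1844 + 6724} = \frac{2231}{4880}$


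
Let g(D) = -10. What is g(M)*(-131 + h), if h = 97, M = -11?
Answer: 340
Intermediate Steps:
g(M)*(-131 + h) = -10*(-131 + 97) = -10*(-34) = 340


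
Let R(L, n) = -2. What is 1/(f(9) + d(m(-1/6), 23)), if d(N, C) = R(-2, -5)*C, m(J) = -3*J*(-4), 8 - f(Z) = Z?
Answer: -1/47 ≈ -0.021277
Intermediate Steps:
f(Z) = 8 - Z
m(J) = 12*J
d(N, C) = -2*C
1/(f(9) + d(m(-1/6), 23)) = 1/((8 - 1*9) - 2*23) = 1/((8 - 9) - 46) = 1/(-1 - 46) = 1/(-47) = -1/47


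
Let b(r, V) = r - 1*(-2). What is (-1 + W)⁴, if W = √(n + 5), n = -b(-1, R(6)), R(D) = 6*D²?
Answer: 1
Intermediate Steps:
b(r, V) = 2 + r (b(r, V) = r + 2 = 2 + r)
n = -1 (n = -(2 - 1) = -1*1 = -1)
W = 2 (W = √(-1 + 5) = √4 = 2)
(-1 + W)⁴ = (-1 + 2)⁴ = 1⁴ = 1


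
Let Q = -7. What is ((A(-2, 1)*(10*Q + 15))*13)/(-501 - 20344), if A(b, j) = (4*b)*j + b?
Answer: -130/379 ≈ -0.34301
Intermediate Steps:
A(b, j) = b + 4*b*j (A(b, j) = 4*b*j + b = b + 4*b*j)
((A(-2, 1)*(10*Q + 15))*13)/(-501 - 20344) = (((-2*(1 + 4*1))*(10*(-7) + 15))*13)/(-501 - 20344) = (((-2*(1 + 4))*(-70 + 15))*13)/(-20845) = ((-2*5*(-55))*13)*(-1/20845) = (-10*(-55)*13)*(-1/20845) = (550*13)*(-1/20845) = 7150*(-1/20845) = -130/379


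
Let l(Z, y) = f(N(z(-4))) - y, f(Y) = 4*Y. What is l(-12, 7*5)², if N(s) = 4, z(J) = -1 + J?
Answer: 361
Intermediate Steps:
l(Z, y) = 16 - y (l(Z, y) = 4*4 - y = 16 - y)
l(-12, 7*5)² = (16 - 7*5)² = (16 - 1*35)² = (16 - 35)² = (-19)² = 361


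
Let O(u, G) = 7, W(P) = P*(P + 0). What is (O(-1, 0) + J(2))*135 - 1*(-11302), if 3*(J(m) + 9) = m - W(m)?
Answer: 10942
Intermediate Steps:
W(P) = P² (W(P) = P*P = P²)
J(m) = -9 - m²/3 + m/3 (J(m) = -9 + (m - m²)/3 = -9 + (-m²/3 + m/3) = -9 - m²/3 + m/3)
(O(-1, 0) + J(2))*135 - 1*(-11302) = (7 + (-9 - ⅓*2² + (⅓)*2))*135 - 1*(-11302) = (7 + (-9 - ⅓*4 + ⅔))*135 + 11302 = (7 + (-9 - 4/3 + ⅔))*135 + 11302 = (7 - 29/3)*135 + 11302 = -8/3*135 + 11302 = -360 + 11302 = 10942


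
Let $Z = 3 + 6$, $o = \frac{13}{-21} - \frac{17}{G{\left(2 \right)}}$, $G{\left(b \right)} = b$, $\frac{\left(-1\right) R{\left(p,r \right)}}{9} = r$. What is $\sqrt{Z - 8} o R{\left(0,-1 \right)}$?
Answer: $- \frac{1149}{14} \approx -82.071$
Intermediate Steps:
$R{\left(p,r \right)} = - 9 r$
$o = - \frac{383}{42}$ ($o = \frac{13}{-21} - \frac{17}{2} = 13 \left(- \frac{1}{21}\right) - \frac{17}{2} = - \frac{13}{21} - \frac{17}{2} = - \frac{383}{42} \approx -9.119$)
$Z = 9$
$\sqrt{Z - 8} o R{\left(0,-1 \right)} = \sqrt{9 - 8} \left(- \frac{383}{42}\right) \left(\left(-9\right) \left(-1\right)\right) = \sqrt{1} \left(- \frac{383}{42}\right) 9 = 1 \left(- \frac{383}{42}\right) 9 = \left(- \frac{383}{42}\right) 9 = - \frac{1149}{14}$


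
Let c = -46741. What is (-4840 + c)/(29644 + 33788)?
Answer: -51581/63432 ≈ -0.81317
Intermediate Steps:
(-4840 + c)/(29644 + 33788) = (-4840 - 46741)/(29644 + 33788) = -51581/63432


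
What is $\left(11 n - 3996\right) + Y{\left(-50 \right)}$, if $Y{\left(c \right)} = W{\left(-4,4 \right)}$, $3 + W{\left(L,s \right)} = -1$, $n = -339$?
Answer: $-7729$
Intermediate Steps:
$W{\left(L,s \right)} = -4$ ($W{\left(L,s \right)} = -3 - 1 = -4$)
$Y{\left(c \right)} = -4$
$\left(11 n - 3996\right) + Y{\left(-50 \right)} = \left(11 \left(-339\right) - 3996\right) - 4 = \left(-3729 - 3996\right) - 4 = -7725 - 4 = -7729$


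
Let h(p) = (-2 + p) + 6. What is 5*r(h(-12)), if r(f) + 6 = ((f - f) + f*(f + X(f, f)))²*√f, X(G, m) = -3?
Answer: -30 + 77440*I*√2 ≈ -30.0 + 1.0952e+5*I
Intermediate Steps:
h(p) = 4 + p
r(f) = -6 + f^(5/2)*(-3 + f)² (r(f) = -6 + ((f - f) + f*(f - 3))²*√f = -6 + (0 + f*(-3 + f))²*√f = -6 + (f*(-3 + f))²*√f = -6 + (f²*(-3 + f)²)*√f = -6 + f^(5/2)*(-3 + f)²)
5*r(h(-12)) = 5*(-6 + (4 - 12)^(5/2)*(-3 + (4 - 12))²) = 5*(-6 + (-8)^(5/2)*(-3 - 8)²) = 5*(-6 + (128*I*√2)*(-11)²) = 5*(-6 + (128*I*√2)*121) = 5*(-6 + 15488*I*√2) = -30 + 77440*I*√2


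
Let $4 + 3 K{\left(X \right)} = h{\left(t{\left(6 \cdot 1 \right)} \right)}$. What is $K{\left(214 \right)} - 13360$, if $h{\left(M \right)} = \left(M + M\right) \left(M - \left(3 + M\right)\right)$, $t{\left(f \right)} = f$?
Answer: $- \frac{40120}{3} \approx -13373.0$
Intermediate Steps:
$h{\left(M \right)} = - 6 M$ ($h{\left(M \right)} = 2 M \left(-3\right) = - 6 M$)
$K{\left(X \right)} = - \frac{40}{3}$ ($K{\left(X \right)} = - \frac{4}{3} + \frac{\left(-6\right) 6 \cdot 1}{3} = - \frac{4}{3} + \frac{\left(-6\right) 6}{3} = - \frac{4}{3} + \frac{1}{3} \left(-36\right) = - \frac{4}{3} - 12 = - \frac{40}{3}$)
$K{\left(214 \right)} - 13360 = - \frac{40}{3} - 13360 = - \frac{40120}{3}$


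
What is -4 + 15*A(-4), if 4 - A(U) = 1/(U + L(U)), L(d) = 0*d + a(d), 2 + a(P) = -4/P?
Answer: 59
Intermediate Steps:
a(P) = -2 - 4/P
L(d) = -2 - 4/d (L(d) = 0*d + (-2 - 4/d) = 0 + (-2 - 4/d) = -2 - 4/d)
A(U) = 4 - 1/(-2 + U - 4/U) (A(U) = 4 - 1/(U + (-2 - 4/U)) = 4 - 1/(-2 + U - 4/U))
-4 + 15*A(-4) = -4 + 15*((16 + 8*(-4) - 4*(1 - 4*(-4)))/(4 - 4*(2 - 1*(-4)))) = -4 + 15*((16 - 32 - 4*(1 + 16))/(4 - 4*(2 + 4))) = -4 + 15*((16 - 32 - 4*17)/(4 - 4*6)) = -4 + 15*((16 - 32 - 68)/(4 - 24)) = -4 + 15*(-84/(-20)) = -4 + 15*(-1/20*(-84)) = -4 + 15*(21/5) = -4 + 63 = 59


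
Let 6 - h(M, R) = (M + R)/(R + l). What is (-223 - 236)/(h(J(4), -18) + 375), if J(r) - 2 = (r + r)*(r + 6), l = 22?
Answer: -459/365 ≈ -1.2575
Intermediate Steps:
J(r) = 2 + 2*r*(6 + r) (J(r) = 2 + (r + r)*(r + 6) = 2 + (2*r)*(6 + r) = 2 + 2*r*(6 + r))
h(M, R) = 6 - (M + R)/(22 + R) (h(M, R) = 6 - (M + R)/(R + 22) = 6 - (M + R)/(22 + R))
(-223 - 236)/(h(J(4), -18) + 375) = (-223 - 236)/((132 - (2 + 2*4² + 12*4) + 5*(-18))/(22 - 18) + 375) = -459/((132 - (2 + 2*16 + 48) - 90)/4 + 375) = -459/((132 - (2 + 32 + 48) - 90)/4 + 375) = -459/((132 - 1*82 - 90)/4 + 375) = -459/((132 - 82 - 90)/4 + 375) = -459/((¼)*(-40) + 375) = -459/(-10 + 375) = -459/365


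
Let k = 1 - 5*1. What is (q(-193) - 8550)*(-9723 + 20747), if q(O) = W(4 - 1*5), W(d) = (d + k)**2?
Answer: -93979600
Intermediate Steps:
k = -4 (k = 1 - 5 = -4)
W(d) = (-4 + d)**2 (W(d) = (d - 4)**2 = (-4 + d)**2)
q(O) = 25 (q(O) = (-4 + (4 - 1*5))**2 = (-4 + (4 - 5))**2 = (-4 - 1)**2 = (-5)**2 = 25)
(q(-193) - 8550)*(-9723 + 20747) = (25 - 8550)*(-9723 + 20747) = -8525*11024 = -93979600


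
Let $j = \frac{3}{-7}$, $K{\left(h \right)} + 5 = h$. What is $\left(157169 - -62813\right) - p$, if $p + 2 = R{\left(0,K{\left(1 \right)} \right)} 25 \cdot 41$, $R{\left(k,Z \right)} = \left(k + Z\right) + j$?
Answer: $\frac{1571663}{7} \approx 2.2452 \cdot 10^{5}$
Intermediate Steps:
$K{\left(h \right)} = -5 + h$
$j = - \frac{3}{7}$ ($j = 3 \left(- \frac{1}{7}\right) = - \frac{3}{7} \approx -0.42857$)
$R{\left(k,Z \right)} = - \frac{3}{7} + Z + k$ ($R{\left(k,Z \right)} = \left(k + Z\right) - \frac{3}{7} = \left(Z + k\right) - \frac{3}{7} = - \frac{3}{7} + Z + k$)
$p = - \frac{31789}{7}$ ($p = -2 + \left(- \frac{3}{7} + \left(-5 + 1\right) + 0\right) 25 \cdot 41 = -2 + \left(- \frac{3}{7} - 4 + 0\right) 25 \cdot 41 = -2 + \left(- \frac{31}{7}\right) 25 \cdot 41 = -2 - \frac{31775}{7} = - \frac{31789}{7} \approx -4541.3$)
$\left(157169 - -62813\right) - p = \left(157169 - -62813\right) - - \frac{31789}{7} = \left(157169 + 62813\right) + \frac{31789}{7} = 219982 + \frac{31789}{7} = \frac{1571663}{7}$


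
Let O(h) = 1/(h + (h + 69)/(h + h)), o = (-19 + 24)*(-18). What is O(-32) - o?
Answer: 187586/2085 ≈ 89.969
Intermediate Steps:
o = -90 (o = 5*(-18) = -90)
O(h) = 1/(h + (69 + h)/(2*h)) (O(h) = 1/(h + (69 + h)/((2*h))) = 1/(h + (69 + h)*(1/(2*h))) = 1/(h + (69 + h)/(2*h)))
O(-32) - o = 2*(-32)/(69 - 32 + 2*(-32)²) - 1*(-90) = 2*(-32)/(69 - 32 + 2*1024) + 90 = 2*(-32)/(69 - 32 + 2048) + 90 = 2*(-32)/2085 + 90 = 2*(-32)*(1/2085) + 90 = -64/2085 + 90 = 187586/2085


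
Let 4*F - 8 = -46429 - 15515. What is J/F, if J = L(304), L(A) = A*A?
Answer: -23104/3871 ≈ -5.9685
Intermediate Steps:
F = -15484 (F = 2 + (-46429 - 15515)/4 = 2 + (1/4)*(-61944) = 2 - 15486 = -15484)
L(A) = A**2
J = 92416 (J = 304**2 = 92416)
J/F = 92416/(-15484) = 92416*(-1/15484) = -23104/3871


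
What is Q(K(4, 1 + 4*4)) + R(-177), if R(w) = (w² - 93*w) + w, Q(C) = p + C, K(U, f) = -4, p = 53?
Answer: 47662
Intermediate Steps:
Q(C) = 53 + C
R(w) = w² - 92*w
Q(K(4, 1 + 4*4)) + R(-177) = (53 - 4) - 177*(-92 - 177) = 49 - 177*(-269) = 49 + 47613 = 47662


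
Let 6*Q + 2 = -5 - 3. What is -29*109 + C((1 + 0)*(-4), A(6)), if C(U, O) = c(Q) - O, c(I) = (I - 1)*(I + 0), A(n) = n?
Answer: -28463/9 ≈ -3162.6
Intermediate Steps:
Q = -5/3 (Q = -⅓ + (-5 - 3)/6 = -⅓ + (⅙)*(-8) = -⅓ - 4/3 = -5/3 ≈ -1.6667)
c(I) = I*(-1 + I) (c(I) = (-1 + I)*I = I*(-1 + I))
C(U, O) = 40/9 - O (C(U, O) = -5*(-1 - 5/3)/3 - O = -5/3*(-8/3) - O = 40/9 - O)
-29*109 + C((1 + 0)*(-4), A(6)) = -29*109 + (40/9 - 1*6) = -3161 + (40/9 - 6) = -3161 - 14/9 = -28463/9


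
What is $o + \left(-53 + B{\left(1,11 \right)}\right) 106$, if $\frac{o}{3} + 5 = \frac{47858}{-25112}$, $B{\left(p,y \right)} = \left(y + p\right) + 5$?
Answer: $- \frac{48173823}{12556} \approx -3836.7$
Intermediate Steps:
$B{\left(p,y \right)} = 5 + p + y$ ($B{\left(p,y \right)} = \left(p + y\right) + 5 = 5 + p + y$)
$o = - \frac{260127}{12556}$ ($o = -15 + 3 \frac{47858}{-25112} = -15 + 3 \cdot 47858 \left(- \frac{1}{25112}\right) = -15 + 3 \left(- \frac{23929}{12556}\right) = -15 - \frac{71787}{12556} = - \frac{260127}{12556} \approx -20.717$)
$o + \left(-53 + B{\left(1,11 \right)}\right) 106 = - \frac{260127}{12556} + \left(-53 + \left(5 + 1 + 11\right)\right) 106 = - \frac{260127}{12556} + \left(-53 + 17\right) 106 = - \frac{260127}{12556} - 3816 = - \frac{48173823}{12556}$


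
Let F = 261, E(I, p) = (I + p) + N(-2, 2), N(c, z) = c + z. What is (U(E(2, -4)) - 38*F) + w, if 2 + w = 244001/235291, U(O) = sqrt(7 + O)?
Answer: -2333842719/235291 + sqrt(5) ≈ -9916.7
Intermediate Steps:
E(I, p) = I + p (E(I, p) = (I + p) + (-2 + 2) = (I + p) + 0 = I + p)
w = -226581/235291 (w = -2 + 244001/235291 = -226581/235291 ≈ -0.96298)
(U(E(2, -4)) - 38*F) + w = (sqrt(7 + (2 - 4)) - 38*261) - 226581/235291 = (sqrt(7 - 2) - 9918) - 226581/235291 = (sqrt(5) - 9918) - 226581/235291 = (-9918 + sqrt(5)) - 226581/235291 = -2333842719/235291 + sqrt(5)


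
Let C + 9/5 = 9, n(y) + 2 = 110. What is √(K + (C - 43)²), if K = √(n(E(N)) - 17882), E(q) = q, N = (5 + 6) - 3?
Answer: √(32041 + 25*I*√17774)/5 ≈ 35.848 + 1.8595*I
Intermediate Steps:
N = 8 (N = 11 - 3 = 8)
n(y) = 108 (n(y) = -2 + 110 = 108)
C = 36/5 (C = -9/5 + 9 = 36/5 ≈ 7.2000)
K = I*√17774 (K = √(108 - 17882) = √(-17774) = I*√17774 ≈ 133.32*I)
√(K + (C - 43)²) = √(I*√17774 + (36/5 - 43)²) = √(I*√17774 + (-179/5)²) = √(I*√17774 + 32041/25) = √(32041/25 + I*√17774)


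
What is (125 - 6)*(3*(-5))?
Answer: -1785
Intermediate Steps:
(125 - 6)*(3*(-5)) = 119*(-15) = -1785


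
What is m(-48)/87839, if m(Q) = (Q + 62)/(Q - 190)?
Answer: -1/1493263 ≈ -6.6967e-7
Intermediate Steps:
m(Q) = (62 + Q)/(-190 + Q)
m(-48)/87839 = ((62 - 48)/(-190 - 48))/87839 = (14/(-238))*(1/87839) = -1/238*14*(1/87839) = -1/17*1/87839 = -1/1493263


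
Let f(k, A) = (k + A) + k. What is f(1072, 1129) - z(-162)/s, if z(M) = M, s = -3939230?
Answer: 6446549814/1969615 ≈ 3273.0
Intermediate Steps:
f(k, A) = A + 2*k (f(k, A) = (A + k) + k = A + 2*k)
f(1072, 1129) - z(-162)/s = (1129 + 2*1072) - (-162)/(-3939230) = (1129 + 2144) - (-162)*(-1)/3939230 = 3273 - 1*81/1969615 = 3273 - 81/1969615 = 6446549814/1969615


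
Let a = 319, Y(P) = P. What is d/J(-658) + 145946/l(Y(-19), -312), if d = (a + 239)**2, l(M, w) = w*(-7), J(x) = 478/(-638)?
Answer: -108445586125/260988 ≈ -4.1552e+5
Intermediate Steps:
J(x) = -239/319 (J(x) = 478*(-1/638) = -239/319)
l(M, w) = -7*w
d = 311364 (d = (319 + 239)**2 = 558**2 = 311364)
d/J(-658) + 145946/l(Y(-19), -312) = 311364/(-239/319) + 145946/((-7*(-312))) = 311364*(-319/239) + 145946/2184 = -99325116/239 + 145946*(1/2184) = -99325116/239 + 72973/1092 = -108445586125/260988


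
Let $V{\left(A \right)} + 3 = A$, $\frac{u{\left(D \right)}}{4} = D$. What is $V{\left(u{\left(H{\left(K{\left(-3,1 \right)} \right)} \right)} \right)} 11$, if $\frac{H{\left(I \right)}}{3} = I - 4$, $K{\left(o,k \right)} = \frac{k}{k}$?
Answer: $-429$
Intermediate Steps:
$K{\left(o,k \right)} = 1$
$H{\left(I \right)} = -12 + 3 I$ ($H{\left(I \right)} = 3 \left(I - 4\right) = 3 \left(-4 + I\right) = -12 + 3 I$)
$u{\left(D \right)} = 4 D$
$V{\left(A \right)} = -3 + A$
$V{\left(u{\left(H{\left(K{\left(-3,1 \right)} \right)} \right)} \right)} 11 = \left(-3 + 4 \left(-12 + 3 \cdot 1\right)\right) 11 = \left(-3 + 4 \left(-12 + 3\right)\right) 11 = \left(-3 + 4 \left(-9\right)\right) 11 = \left(-3 - 36\right) 11 = \left(-39\right) 11 = -429$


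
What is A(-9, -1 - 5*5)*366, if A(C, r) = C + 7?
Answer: -732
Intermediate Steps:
A(C, r) = 7 + C
A(-9, -1 - 5*5)*366 = (7 - 9)*366 = -2*366 = -732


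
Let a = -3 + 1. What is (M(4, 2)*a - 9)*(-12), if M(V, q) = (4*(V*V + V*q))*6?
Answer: 13932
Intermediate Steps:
a = -2
M(V, q) = 24*V² + 24*V*q (M(V, q) = (4*(V² + V*q))*6 = (4*V² + 4*V*q)*6 = 24*V² + 24*V*q)
(M(4, 2)*a - 9)*(-12) = ((24*4*(4 + 2))*(-2) - 9)*(-12) = ((24*4*6)*(-2) - 9)*(-12) = (576*(-2) - 9)*(-12) = (-1152 - 9)*(-12) = -1161*(-12) = 13932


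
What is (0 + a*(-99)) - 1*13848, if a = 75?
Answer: -21273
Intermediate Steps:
(0 + a*(-99)) - 1*13848 = (0 + 75*(-99)) - 1*13848 = (0 - 7425) - 13848 = -7425 - 13848 = -21273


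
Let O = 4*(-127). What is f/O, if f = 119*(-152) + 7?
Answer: 18081/508 ≈ 35.593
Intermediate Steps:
f = -18081 (f = -18088 + 7 = -18081)
O = -508
f/O = -18081/(-508) = -18081*(-1/508) = 18081/508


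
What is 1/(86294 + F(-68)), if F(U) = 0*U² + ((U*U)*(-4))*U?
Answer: 1/1344022 ≈ 7.4404e-7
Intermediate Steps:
F(U) = -4*U³ (F(U) = 0 + (U²*(-4))*U = 0 + (-4*U²)*U = 0 - 4*U³ = -4*U³)
1/(86294 + F(-68)) = 1/(86294 - 4*(-68)³) = 1/(86294 - 4*(-314432)) = 1/(86294 + 1257728) = 1/1344022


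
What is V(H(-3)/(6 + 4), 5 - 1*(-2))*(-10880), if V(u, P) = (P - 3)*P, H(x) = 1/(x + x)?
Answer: -304640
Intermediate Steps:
H(x) = 1/(2*x)
V(u, P) = P*(-3 + P) (V(u, P) = (-3 + P)*P = P*(-3 + P))
V(H(-3)/(6 + 4), 5 - 1*(-2))*(-10880) = ((5 - 1*(-2))*(-3 + (5 - 1*(-2))))*(-10880) = ((5 + 2)*(-3 + (5 + 2)))*(-10880) = (7*(-3 + 7))*(-10880) = (7*4)*(-10880) = 28*(-10880) = -304640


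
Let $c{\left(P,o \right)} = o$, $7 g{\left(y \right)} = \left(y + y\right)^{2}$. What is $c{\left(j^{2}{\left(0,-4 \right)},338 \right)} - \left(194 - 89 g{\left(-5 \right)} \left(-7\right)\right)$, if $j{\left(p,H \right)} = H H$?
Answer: $-8756$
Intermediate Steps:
$j{\left(p,H \right)} = H^{2}$
$g{\left(y \right)} = \frac{4 y^{2}}{7}$ ($g{\left(y \right)} = \frac{\left(y + y\right)^{2}}{7} = \frac{\left(2 y\right)^{2}}{7} = \frac{4 y^{2}}{7}$)
$c{\left(j^{2}{\left(0,-4 \right)},338 \right)} - \left(194 - 89 g{\left(-5 \right)} \left(-7\right)\right) = 338 - \left(194 - 89 \frac{4 \left(-5\right)^{2}}{7} \left(-7\right)\right) = 338 - \left(194 - 89 \cdot \frac{4}{7} \cdot 25 \left(-7\right)\right) = 338 - \left(194 - 89 \cdot \frac{100}{7} \left(-7\right)\right) = 338 - \left(194 - -8900\right) = 338 - \left(194 + 8900\right) = 338 - 9094 = -8756$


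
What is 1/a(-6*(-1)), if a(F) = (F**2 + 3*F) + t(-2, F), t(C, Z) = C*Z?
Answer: 1/42 ≈ 0.023810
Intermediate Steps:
a(F) = F + F**2 (a(F) = (F**2 + 3*F) - 2*F = F + F**2)
1/a(-6*(-1)) = 1/((-6*(-1))*(1 - 6*(-1))) = 1/(6*(1 + 6)) = 1/(6*7) = 1/42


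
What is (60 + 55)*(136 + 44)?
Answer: 20700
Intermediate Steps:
(60 + 55)*(136 + 44) = 115*180 = 20700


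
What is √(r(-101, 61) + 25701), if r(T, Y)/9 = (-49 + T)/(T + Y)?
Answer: √102939/2 ≈ 160.42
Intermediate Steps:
r(T, Y) = 9*(-49 + T)/(T + Y) (r(T, Y) = 9*((-49 + T)/(T + Y)) = 9*(-49 + T)/(T + Y))
√(r(-101, 61) + 25701) = √(9*(-49 - 101)/(-101 + 61) + 25701) = √(9*(-150)/(-40) + 25701) = √(9*(-1/40)*(-150) + 25701) = √(135/4 + 25701) = √(102939/4) = √102939/2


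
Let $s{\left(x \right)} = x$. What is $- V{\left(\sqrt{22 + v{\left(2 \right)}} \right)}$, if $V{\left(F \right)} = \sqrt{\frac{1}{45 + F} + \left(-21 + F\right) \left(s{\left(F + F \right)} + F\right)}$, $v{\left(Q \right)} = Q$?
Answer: $- \frac{\sqrt{1729 - 5526 \sqrt{6}}}{\sqrt{45 + 2 \sqrt{6}}} \approx - 15.382 i$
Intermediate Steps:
$V{\left(F \right)} = \sqrt{\frac{1}{45 + F} + 3 F \left(-21 + F\right)}$ ($V{\left(F \right)} = \sqrt{\frac{1}{45 + F} + \left(-21 + F\right) \left(\left(F + F\right) + F\right)} = \sqrt{\frac{1}{45 + F} + \left(-21 + F\right) \left(2 F + F\right)} = \sqrt{\frac{1}{45 + F} + \left(-21 + F\right) 3 F} = \sqrt{\frac{1}{45 + F} + 3 F \left(-21 + F\right)}$)
$- V{\left(\sqrt{22 + v{\left(2 \right)}} \right)} = - \sqrt{\frac{1 + 3 \sqrt{22 + 2} \left(-21 + \sqrt{22 + 2}\right) \left(45 + \sqrt{22 + 2}\right)}{45 + \sqrt{22 + 2}}} = - \sqrt{\frac{1 + 3 \sqrt{24} \left(-21 + \sqrt{24}\right) \left(45 + \sqrt{24}\right)}{45 + \sqrt{24}}} = - \sqrt{\frac{1 + 3 \cdot 2 \sqrt{6} \left(-21 + 2 \sqrt{6}\right) \left(45 + 2 \sqrt{6}\right)}{45 + 2 \sqrt{6}}} = - \sqrt{\frac{1 + 6 \sqrt{6} \left(-21 + 2 \sqrt{6}\right) \left(45 + 2 \sqrt{6}\right)}{45 + 2 \sqrt{6}}} = - \frac{\sqrt{1 + 6 \sqrt{6} \left(-21 + 2 \sqrt{6}\right) \left(45 + 2 \sqrt{6}\right)}}{\sqrt{45 + 2 \sqrt{6}}}$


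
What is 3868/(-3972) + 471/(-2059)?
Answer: -2458756/2044587 ≈ -1.2026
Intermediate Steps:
3868/(-3972) + 471/(-2059) = 3868*(-1/3972) + 471*(-1/2059) = -967/993 - 471/2059 = -2458756/2044587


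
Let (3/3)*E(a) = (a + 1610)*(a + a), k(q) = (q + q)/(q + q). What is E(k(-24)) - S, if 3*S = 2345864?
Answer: -2336198/3 ≈ -7.7873e+5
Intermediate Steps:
S = 2345864/3 (S = (⅓)*2345864 = 2345864/3 ≈ 7.8196e+5)
k(q) = 1 (k(q) = (2*q)/((2*q)) = (2*q)*(1/(2*q)) = 1)
E(a) = 2*a*(1610 + a) (E(a) = (a + 1610)*(a + a) = (1610 + a)*(2*a) = 2*a*(1610 + a))
E(k(-24)) - S = 2*1*(1610 + 1) - 1*2345864/3 = 2*1*1611 - 2345864/3 = 3222 - 2345864/3 = -2336198/3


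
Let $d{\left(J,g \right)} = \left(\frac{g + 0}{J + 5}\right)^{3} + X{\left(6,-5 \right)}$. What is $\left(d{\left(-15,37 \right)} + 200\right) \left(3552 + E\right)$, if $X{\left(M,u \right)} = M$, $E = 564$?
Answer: $\frac{159852063}{250} \approx 6.3941 \cdot 10^{5}$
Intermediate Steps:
$d{\left(J,g \right)} = 6 + \frac{g^{3}}{\left(5 + J\right)^{3}}$ ($d{\left(J,g \right)} = \left(\frac{g + 0}{J + 5}\right)^{3} + 6 = \left(\frac{g}{5 + J}\right)^{3} + 6 = \frac{g^{3}}{\left(5 + J\right)^{3}} + 6 = 6 + \frac{g^{3}}{\left(5 + J\right)^{3}}$)
$\left(d{\left(-15,37 \right)} + 200\right) \left(3552 + E\right) = \left(\left(6 + \frac{37^{3}}{\left(5 - 15\right)^{3}}\right) + 200\right) \left(3552 + 564\right) = \left(\left(6 + \frac{50653}{-1000}\right) + 200\right) 4116 = \left(\left(6 + 50653 \left(- \frac{1}{1000}\right)\right) + 200\right) 4116 = \left(\left(6 - \frac{50653}{1000}\right) + 200\right) 4116 = \left(- \frac{44653}{1000} + 200\right) 4116 = \frac{155347}{1000} \cdot 4116 = \frac{159852063}{250}$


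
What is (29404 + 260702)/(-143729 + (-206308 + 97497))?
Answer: -16117/14030 ≈ -1.1488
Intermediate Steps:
(29404 + 260702)/(-143729 + (-206308 + 97497)) = 290106/(-143729 - 108811) = 290106/(-252540) = 290106*(-1/252540) = -16117/14030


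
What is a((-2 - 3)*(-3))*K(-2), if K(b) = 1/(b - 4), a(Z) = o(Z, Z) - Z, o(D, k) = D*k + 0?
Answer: -35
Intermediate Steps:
o(D, k) = D*k
a(Z) = Z² - Z (a(Z) = Z*Z - Z = Z² - Z)
K(b) = 1/(-4 + b)
a((-2 - 3)*(-3))*K(-2) = (((-2 - 3)*(-3))*(-1 + (-2 - 3)*(-3)))/(-4 - 2) = ((-5*(-3))*(-1 - 5*(-3)))/(-6) = (15*(-1 + 15))*(-⅙) = (15*14)*(-⅙) = 210*(-⅙) = -35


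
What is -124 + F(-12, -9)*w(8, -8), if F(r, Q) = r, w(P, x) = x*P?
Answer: 644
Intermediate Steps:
w(P, x) = P*x
-124 + F(-12, -9)*w(8, -8) = -124 - 96*(-8) = -124 - 12*(-64) = -124 + 768 = 644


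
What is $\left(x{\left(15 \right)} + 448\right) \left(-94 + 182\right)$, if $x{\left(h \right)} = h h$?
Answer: $59224$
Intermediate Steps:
$x{\left(h \right)} = h^{2}$
$\left(x{\left(15 \right)} + 448\right) \left(-94 + 182\right) = \left(15^{2} + 448\right) \left(-94 + 182\right) = \left(225 + 448\right) 88 = 673 \cdot 88 = 59224$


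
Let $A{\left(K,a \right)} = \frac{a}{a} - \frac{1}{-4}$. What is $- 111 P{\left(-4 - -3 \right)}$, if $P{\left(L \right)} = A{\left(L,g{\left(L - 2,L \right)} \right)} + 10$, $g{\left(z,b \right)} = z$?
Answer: $- \frac{4995}{4} \approx -1248.8$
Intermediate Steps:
$A{\left(K,a \right)} = \frac{5}{4}$ ($A{\left(K,a \right)} = 1 - - \frac{1}{4} = 1 + \frac{1}{4} = \frac{5}{4}$)
$P{\left(L \right)} = \frac{45}{4}$ ($P{\left(L \right)} = \frac{5}{4} + 10 = \frac{45}{4}$)
$- 111 P{\left(-4 - -3 \right)} = \left(-111\right) \frac{45}{4} = - \frac{4995}{4}$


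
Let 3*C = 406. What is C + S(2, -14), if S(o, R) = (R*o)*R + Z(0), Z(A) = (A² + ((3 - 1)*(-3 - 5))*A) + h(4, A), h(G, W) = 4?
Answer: 1594/3 ≈ 531.33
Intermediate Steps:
C = 406/3 (C = (⅓)*406 = 406/3 ≈ 135.33)
Z(A) = 4 + A² - 16*A (Z(A) = (A² + ((3 - 1)*(-3 - 5))*A) + 4 = (A² + (2*(-8))*A) + 4 = (A² - 16*A) + 4 = 4 + A² - 16*A)
S(o, R) = 4 + o*R² (S(o, R) = (R*o)*R + (4 + 0² - 16*0) = o*R² + (4 + 0 + 0) = o*R² + 4 = 4 + o*R²)
C + S(2, -14) = 406/3 + (4 + 2*(-14)²) = 406/3 + (4 + 2*196) = 406/3 + (4 + 392) = 406/3 + 396 = 1594/3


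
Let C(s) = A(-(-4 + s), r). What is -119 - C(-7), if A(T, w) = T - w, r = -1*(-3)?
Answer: -127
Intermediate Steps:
r = 3
C(s) = 1 - s (C(s) = -(-4 + s) - 1*3 = (4 - s) - 3 = 1 - s)
-119 - C(-7) = -119 - (1 - 1*(-7)) = -119 - (1 + 7) = -119 - 1*8 = -119 - 8 = -127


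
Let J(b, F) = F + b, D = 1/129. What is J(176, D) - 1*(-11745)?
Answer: 1537810/129 ≈ 11921.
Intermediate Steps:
D = 1/129 ≈ 0.0077519
J(176, D) - 1*(-11745) = (1/129 + 176) - 1*(-11745) = 22705/129 + 11745 = 1537810/129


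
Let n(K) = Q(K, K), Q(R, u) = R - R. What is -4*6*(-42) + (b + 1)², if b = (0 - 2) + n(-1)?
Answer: 1009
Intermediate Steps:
Q(R, u) = 0
n(K) = 0
b = -2 (b = (0 - 2) + 0 = -2 + 0 = -2)
-4*6*(-42) + (b + 1)² = -4*6*(-42) + (-2 + 1)² = -24*(-42) + (-1)² = 1008 + 1 = 1009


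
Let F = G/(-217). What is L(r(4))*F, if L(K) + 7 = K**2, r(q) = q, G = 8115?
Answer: -73035/217 ≈ -336.57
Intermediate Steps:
F = -8115/217 (F = 8115/(-217) = 8115*(-1/217) = -8115/217 ≈ -37.396)
L(K) = -7 + K**2
L(r(4))*F = (-7 + 4**2)*(-8115/217) = (-7 + 16)*(-8115/217) = 9*(-8115/217) = -73035/217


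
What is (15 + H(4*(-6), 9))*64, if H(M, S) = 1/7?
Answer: 6784/7 ≈ 969.14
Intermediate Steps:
H(M, S) = ⅐
(15 + H(4*(-6), 9))*64 = (15 + ⅐)*64 = (106/7)*64 = 6784/7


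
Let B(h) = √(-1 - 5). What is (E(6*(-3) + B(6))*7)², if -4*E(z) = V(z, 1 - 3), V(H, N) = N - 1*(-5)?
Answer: 441/16 ≈ 27.563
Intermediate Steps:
V(H, N) = 5 + N (V(H, N) = N + 5 = 5 + N)
B(h) = I*√6 (B(h) = √(-6) = I*√6)
E(z) = -¾ (E(z) = -(5 + (1 - 3))/4 = -(5 - 2)/4 = -¼*3 = -¾)
(E(6*(-3) + B(6))*7)² = (-¾*7)² = (-21/4)² = 441/16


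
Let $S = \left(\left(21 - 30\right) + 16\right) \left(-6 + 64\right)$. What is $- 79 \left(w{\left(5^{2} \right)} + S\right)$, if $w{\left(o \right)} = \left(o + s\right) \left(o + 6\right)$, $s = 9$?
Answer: $-115340$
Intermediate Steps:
$S = 406$ ($S = \left(\left(21 - 30\right) + 16\right) 58 = \left(-9 + 16\right) 58 = 7 \cdot 58 = 406$)
$w{\left(o \right)} = \left(6 + o\right) \left(9 + o\right)$ ($w{\left(o \right)} = \left(o + 9\right) \left(o + 6\right) = \left(9 + o\right) \left(6 + o\right) = \left(6 + o\right) \left(9 + o\right)$)
$- 79 \left(w{\left(5^{2} \right)} + S\right) = - 79 \left(\left(54 + \left(5^{2}\right)^{2} + 15 \cdot 5^{2}\right) + 406\right) = - 79 \left(\left(54 + 25^{2} + 15 \cdot 25\right) + 406\right) = - 79 \left(\left(54 + 625 + 375\right) + 406\right) = - 79 \left(1054 + 406\right) = \left(-79\right) 1460 = -115340$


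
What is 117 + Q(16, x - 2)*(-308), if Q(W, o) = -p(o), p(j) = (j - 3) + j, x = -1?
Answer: -2655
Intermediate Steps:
p(j) = -3 + 2*j (p(j) = (-3 + j) + j = -3 + 2*j)
Q(W, o) = 3 - 2*o (Q(W, o) = -(-3 + 2*o) = 3 - 2*o)
117 + Q(16, x - 2)*(-308) = 117 + (3 - 2*(-1 - 2))*(-308) = 117 + (3 - 2*(-3))*(-308) = 117 + (3 + 6)*(-308) = 117 + 9*(-308) = 117 - 2772 = -2655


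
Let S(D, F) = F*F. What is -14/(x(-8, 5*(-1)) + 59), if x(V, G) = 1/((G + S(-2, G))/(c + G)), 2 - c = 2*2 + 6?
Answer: -280/1167 ≈ -0.23993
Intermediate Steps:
S(D, F) = F**2
c = -8 (c = 2 - (2*2 + 6) = 2 - (4 + 6) = 2 - 1*10 = 2 - 10 = -8)
x(V, G) = (-8 + G)/(G + G**2) (x(V, G) = 1/((G + G**2)/(-8 + G)) = (-8 + G)/(G + G**2))
-14/(x(-8, 5*(-1)) + 59) = -14/((-8 + 5*(-1))/(((5*(-1)))*(1 + 5*(-1))) + 59) = -14/((-8 - 5)/((-5)*(1 - 5)) + 59) = -14/(-1/5*(-13)/(-4) + 59) = -14/(-1/5*(-1/4)*(-13) + 59) = -14/(-13/20 + 59) = -14/(1167/20) = (20/1167)*(-14) = -280/1167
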